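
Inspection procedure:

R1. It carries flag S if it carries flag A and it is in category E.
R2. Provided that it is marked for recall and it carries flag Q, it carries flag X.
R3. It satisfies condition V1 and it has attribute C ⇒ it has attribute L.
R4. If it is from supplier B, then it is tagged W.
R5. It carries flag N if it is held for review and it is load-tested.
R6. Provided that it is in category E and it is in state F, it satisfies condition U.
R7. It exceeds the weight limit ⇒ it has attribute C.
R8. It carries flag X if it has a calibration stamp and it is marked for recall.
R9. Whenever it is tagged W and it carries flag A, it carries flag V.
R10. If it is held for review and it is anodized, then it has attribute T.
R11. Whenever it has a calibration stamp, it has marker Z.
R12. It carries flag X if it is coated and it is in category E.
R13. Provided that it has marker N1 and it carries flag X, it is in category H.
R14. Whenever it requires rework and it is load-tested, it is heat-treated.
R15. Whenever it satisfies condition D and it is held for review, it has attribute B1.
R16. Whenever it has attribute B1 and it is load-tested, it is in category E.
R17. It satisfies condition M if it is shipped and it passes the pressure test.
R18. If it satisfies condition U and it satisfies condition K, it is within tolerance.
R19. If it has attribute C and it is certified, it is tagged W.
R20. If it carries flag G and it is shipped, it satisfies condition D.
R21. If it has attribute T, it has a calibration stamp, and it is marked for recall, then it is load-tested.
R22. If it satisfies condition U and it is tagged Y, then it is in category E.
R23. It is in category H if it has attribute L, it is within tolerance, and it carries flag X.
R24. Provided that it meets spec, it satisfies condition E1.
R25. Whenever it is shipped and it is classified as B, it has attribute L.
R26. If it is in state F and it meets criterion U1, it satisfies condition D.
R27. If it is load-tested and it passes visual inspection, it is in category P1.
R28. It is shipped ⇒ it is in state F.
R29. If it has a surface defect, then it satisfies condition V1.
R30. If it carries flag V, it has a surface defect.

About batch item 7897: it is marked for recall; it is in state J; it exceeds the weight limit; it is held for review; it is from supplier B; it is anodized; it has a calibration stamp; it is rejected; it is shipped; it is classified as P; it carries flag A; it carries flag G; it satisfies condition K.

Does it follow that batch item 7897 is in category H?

By R4 (it is from supplier B): it is tagged W.
By R7 (it exceeds the weight limit): it has attribute C.
By R8 (it has a calibration stamp, it is marked for recall): it carries flag X.
By R9 (it is tagged W, it carries flag A): it carries flag V.
By R10 (it is held for review, it is anodized): it has attribute T.
By R20 (it carries flag G, it is shipped): it satisfies condition D.
By R21 (it has attribute T, it has a calibration stamp, it is marked for recall): it is load-tested.
By R28 (it is shipped): it is in state F.
By R30 (it carries flag V): it has a surface defect.
By R15 (it satisfies condition D, it is held for review): it has attribute B1.
By R16 (it has attribute B1, it is load-tested): it is in category E.
By R29 (it has a surface defect): it satisfies condition V1.
By R3 (it satisfies condition V1, it has attribute C): it has attribute L.
By R6 (it is in category E, it is in state F): it satisfies condition U.
By R18 (it satisfies condition U, it satisfies condition K): it is within tolerance.
By R23 (it has attribute L, it is within tolerance, it carries flag X): it is in category H.

Yes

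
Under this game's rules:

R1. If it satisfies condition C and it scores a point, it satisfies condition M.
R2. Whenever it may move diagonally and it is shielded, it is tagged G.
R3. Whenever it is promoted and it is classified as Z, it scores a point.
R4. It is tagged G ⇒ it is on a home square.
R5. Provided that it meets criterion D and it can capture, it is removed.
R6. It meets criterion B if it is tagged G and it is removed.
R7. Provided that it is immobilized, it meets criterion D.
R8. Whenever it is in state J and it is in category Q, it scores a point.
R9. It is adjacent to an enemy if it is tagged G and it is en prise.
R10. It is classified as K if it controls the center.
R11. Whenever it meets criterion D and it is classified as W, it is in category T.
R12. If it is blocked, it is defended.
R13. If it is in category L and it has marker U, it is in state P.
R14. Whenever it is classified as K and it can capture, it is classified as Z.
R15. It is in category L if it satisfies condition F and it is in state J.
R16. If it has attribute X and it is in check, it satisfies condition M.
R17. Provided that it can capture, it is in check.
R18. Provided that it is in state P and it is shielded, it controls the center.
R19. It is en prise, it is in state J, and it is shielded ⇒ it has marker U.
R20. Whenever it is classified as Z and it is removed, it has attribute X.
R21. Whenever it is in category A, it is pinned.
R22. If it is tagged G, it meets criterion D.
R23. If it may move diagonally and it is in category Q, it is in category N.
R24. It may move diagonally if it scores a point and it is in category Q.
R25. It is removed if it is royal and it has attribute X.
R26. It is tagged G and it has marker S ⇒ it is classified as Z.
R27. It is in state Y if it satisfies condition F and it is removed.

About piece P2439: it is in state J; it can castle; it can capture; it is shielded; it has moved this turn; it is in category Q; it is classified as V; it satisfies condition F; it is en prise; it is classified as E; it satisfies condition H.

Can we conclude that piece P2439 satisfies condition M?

By R8 (it is in state J, it is in category Q): it scores a point.
By R15 (it satisfies condition F, it is in state J): it is in category L.
By R17 (it can capture): it is in check.
By R19 (it is en prise, it is in state J, it is shielded): it has marker U.
By R24 (it scores a point, it is in category Q): it may move diagonally.
By R2 (it may move diagonally, it is shielded): it is tagged G.
By R13 (it is in category L, it has marker U): it is in state P.
By R18 (it is in state P, it is shielded): it controls the center.
By R22 (it is tagged G): it meets criterion D.
By R5 (it meets criterion D, it can capture): it is removed.
By R10 (it controls the center): it is classified as K.
By R14 (it is classified as K, it can capture): it is classified as Z.
By R20 (it is classified as Z, it is removed): it has attribute X.
By R16 (it has attribute X, it is in check): it satisfies condition M.

Yes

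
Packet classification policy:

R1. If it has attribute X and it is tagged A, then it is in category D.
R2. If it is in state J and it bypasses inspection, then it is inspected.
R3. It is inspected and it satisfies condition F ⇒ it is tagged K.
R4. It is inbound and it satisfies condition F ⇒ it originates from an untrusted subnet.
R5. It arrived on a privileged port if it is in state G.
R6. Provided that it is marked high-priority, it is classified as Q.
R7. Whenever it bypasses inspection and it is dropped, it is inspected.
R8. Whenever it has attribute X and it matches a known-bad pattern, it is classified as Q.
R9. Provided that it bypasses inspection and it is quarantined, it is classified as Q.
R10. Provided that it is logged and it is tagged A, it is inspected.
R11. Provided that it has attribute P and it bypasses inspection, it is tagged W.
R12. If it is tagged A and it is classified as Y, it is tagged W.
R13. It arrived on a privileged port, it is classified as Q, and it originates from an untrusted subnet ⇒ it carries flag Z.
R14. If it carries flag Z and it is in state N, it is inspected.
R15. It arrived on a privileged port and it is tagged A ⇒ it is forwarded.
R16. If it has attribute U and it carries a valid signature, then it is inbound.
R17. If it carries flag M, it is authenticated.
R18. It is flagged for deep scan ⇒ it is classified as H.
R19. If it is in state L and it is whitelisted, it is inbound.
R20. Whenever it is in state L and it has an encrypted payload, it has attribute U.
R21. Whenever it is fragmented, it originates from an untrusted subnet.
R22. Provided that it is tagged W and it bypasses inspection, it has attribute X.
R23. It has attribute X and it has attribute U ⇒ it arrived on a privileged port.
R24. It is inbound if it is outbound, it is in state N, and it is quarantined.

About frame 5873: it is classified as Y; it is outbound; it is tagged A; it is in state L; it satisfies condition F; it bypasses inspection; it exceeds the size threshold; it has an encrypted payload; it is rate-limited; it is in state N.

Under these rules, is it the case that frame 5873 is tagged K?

No

Forward chaining from the given facts derives: is tagged W, has attribute U, has attribute X, arrived on a privileged port, is in category D, is forwarded.
The only rule concluding "it is tagged K" is R3, which needs "it is inspected"; that is never established.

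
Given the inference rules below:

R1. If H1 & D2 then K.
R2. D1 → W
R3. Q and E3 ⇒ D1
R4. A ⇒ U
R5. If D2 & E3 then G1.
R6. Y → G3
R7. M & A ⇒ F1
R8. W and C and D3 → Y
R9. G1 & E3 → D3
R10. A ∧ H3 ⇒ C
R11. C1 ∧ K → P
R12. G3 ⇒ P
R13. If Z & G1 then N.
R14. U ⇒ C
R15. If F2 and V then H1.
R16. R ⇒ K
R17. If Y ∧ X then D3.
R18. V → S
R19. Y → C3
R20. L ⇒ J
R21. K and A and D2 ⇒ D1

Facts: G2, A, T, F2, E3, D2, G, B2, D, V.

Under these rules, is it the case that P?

U  (by R4: A)
G1  (by R5: D2, E3)
D3  (by R9: G1, E3)
C  (by R14: U)
H1  (by R15: F2, V)
K  (by R1: H1, D2)
D1  (by R21: K, A, D2)
W  (by R2: D1)
Y  (by R8: W, C, D3)
G3  (by R6: Y)
P  (by R12: G3)

Yes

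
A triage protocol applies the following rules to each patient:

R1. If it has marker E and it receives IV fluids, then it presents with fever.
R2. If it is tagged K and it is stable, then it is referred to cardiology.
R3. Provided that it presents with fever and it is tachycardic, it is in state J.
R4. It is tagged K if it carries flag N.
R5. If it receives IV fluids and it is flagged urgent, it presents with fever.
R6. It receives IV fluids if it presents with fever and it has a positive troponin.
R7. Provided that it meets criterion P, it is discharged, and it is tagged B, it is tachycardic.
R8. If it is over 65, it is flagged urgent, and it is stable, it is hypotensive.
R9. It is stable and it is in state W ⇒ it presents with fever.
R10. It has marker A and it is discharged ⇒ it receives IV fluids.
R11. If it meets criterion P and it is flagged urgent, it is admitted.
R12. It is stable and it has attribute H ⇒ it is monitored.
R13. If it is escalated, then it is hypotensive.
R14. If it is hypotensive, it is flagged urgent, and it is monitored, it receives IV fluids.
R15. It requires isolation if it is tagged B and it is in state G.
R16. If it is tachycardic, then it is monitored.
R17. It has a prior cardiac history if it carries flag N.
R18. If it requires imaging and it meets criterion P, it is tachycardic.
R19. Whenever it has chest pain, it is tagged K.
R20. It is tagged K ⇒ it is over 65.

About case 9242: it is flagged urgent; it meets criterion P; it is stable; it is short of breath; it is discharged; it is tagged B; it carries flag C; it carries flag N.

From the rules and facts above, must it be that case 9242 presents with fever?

By R4 (it carries flag N): it is tagged K.
By R7 (it meets criterion P, it is discharged, it is tagged B): it is tachycardic.
By R16 (it is tachycardic): it is monitored.
By R20 (it is tagged K): it is over 65.
By R8 (it is over 65, it is flagged urgent, it is stable): it is hypotensive.
By R14 (it is hypotensive, it is flagged urgent, it is monitored): it receives IV fluids.
By R5 (it receives IV fluids, it is flagged urgent): it presents with fever.

Yes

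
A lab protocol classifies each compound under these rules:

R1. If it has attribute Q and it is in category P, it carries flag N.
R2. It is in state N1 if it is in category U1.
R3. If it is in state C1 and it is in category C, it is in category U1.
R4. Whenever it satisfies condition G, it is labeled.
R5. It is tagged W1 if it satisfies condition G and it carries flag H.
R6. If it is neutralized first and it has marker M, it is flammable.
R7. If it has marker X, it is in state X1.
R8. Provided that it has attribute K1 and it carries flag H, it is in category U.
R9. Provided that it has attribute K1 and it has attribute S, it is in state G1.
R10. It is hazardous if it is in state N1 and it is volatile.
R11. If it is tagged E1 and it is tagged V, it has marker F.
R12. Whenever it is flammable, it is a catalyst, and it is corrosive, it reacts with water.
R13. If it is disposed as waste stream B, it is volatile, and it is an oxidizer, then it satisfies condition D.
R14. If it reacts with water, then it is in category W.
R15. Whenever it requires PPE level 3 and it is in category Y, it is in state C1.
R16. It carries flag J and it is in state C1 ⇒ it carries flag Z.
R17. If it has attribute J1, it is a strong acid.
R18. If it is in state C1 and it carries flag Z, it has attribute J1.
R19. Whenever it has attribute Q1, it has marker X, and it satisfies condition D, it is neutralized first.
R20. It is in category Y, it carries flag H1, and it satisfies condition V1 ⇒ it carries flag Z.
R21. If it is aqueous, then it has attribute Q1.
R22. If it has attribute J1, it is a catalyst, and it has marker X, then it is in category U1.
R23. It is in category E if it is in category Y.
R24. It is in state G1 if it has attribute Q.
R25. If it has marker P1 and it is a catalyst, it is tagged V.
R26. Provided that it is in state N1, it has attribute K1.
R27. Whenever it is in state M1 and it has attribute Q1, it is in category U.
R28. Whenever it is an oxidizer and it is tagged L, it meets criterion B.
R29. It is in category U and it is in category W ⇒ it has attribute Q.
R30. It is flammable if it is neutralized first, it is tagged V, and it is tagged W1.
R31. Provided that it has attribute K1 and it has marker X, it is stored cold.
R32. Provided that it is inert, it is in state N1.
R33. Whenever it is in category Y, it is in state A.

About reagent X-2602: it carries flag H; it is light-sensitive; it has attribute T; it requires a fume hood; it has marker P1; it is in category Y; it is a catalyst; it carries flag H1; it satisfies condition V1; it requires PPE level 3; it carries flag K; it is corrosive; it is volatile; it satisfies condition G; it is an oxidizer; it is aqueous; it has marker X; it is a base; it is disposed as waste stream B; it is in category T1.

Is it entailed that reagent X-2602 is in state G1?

Yes

By R5 (it satisfies condition G, it carries flag H): it is tagged W1.
By R13 (it is disposed as waste stream B, it is volatile, it is an oxidizer): it satisfies condition D.
By R15 (it requires PPE level 3, it is in category Y): it is in state C1.
By R20 (it is in category Y, it carries flag H1, it satisfies condition V1): it carries flag Z.
By R21 (it is aqueous): it has attribute Q1.
By R25 (it has marker P1, it is a catalyst): it is tagged V.
By R18 (it is in state C1, it carries flag Z): it has attribute J1.
By R19 (it has attribute Q1, it has marker X, it satisfies condition D): it is neutralized first.
By R22 (it has attribute J1, it is a catalyst, it has marker X): it is in category U1.
By R30 (it is neutralized first, it is tagged V, it is tagged W1): it is flammable.
By R2 (it is in category U1): it is in state N1.
By R12 (it is flammable, it is a catalyst, it is corrosive): it reacts with water.
By R14 (it reacts with water): it is in category W.
By R26 (it is in state N1): it has attribute K1.
By R8 (it has attribute K1, it carries flag H): it is in category U.
By R29 (it is in category U, it is in category W): it has attribute Q.
By R24 (it has attribute Q): it is in state G1.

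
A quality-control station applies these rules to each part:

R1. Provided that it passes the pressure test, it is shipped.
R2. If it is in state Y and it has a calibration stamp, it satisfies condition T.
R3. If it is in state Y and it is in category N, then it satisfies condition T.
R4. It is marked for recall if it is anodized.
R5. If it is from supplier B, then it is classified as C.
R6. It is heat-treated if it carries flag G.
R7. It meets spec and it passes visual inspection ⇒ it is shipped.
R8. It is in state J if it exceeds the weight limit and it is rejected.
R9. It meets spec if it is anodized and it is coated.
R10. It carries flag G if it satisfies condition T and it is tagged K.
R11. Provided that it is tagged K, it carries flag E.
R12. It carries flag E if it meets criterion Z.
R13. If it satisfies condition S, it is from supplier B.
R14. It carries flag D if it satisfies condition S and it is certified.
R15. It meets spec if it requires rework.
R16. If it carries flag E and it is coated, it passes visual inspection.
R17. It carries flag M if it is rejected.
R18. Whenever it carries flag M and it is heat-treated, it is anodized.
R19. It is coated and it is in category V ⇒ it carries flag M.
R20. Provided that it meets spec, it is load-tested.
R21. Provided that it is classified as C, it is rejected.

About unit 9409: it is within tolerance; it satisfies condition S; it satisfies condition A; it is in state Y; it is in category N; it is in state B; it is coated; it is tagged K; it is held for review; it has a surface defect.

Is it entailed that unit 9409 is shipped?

By R3 (it is in state Y, it is in category N): it satisfies condition T.
By R10 (it satisfies condition T, it is tagged K): it carries flag G.
By R11 (it is tagged K): it carries flag E.
By R13 (it satisfies condition S): it is from supplier B.
By R16 (it carries flag E, it is coated): it passes visual inspection.
By R5 (it is from supplier B): it is classified as C.
By R6 (it carries flag G): it is heat-treated.
By R21 (it is classified as C): it is rejected.
By R17 (it is rejected): it carries flag M.
By R18 (it carries flag M, it is heat-treated): it is anodized.
By R9 (it is anodized, it is coated): it meets spec.
By R7 (it meets spec, it passes visual inspection): it is shipped.

Yes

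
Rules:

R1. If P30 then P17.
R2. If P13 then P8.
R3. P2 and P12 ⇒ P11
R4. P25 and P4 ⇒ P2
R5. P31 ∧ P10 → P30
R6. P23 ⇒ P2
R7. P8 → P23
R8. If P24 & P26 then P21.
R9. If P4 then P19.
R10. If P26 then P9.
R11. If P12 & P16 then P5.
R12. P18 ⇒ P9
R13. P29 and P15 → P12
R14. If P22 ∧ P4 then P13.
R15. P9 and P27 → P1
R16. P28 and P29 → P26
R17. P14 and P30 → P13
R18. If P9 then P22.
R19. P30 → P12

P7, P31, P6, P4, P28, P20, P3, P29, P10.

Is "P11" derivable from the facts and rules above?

Yes

P30  (by R5: P31, P10)
P26  (by R16: P28, P29)
P12  (by R19: P30)
P9  (by R10: P26)
P22  (by R18: P9)
P13  (by R14: P22, P4)
P8  (by R2: P13)
P23  (by R7: P8)
P2  (by R6: P23)
P11  (by R3: P2, P12)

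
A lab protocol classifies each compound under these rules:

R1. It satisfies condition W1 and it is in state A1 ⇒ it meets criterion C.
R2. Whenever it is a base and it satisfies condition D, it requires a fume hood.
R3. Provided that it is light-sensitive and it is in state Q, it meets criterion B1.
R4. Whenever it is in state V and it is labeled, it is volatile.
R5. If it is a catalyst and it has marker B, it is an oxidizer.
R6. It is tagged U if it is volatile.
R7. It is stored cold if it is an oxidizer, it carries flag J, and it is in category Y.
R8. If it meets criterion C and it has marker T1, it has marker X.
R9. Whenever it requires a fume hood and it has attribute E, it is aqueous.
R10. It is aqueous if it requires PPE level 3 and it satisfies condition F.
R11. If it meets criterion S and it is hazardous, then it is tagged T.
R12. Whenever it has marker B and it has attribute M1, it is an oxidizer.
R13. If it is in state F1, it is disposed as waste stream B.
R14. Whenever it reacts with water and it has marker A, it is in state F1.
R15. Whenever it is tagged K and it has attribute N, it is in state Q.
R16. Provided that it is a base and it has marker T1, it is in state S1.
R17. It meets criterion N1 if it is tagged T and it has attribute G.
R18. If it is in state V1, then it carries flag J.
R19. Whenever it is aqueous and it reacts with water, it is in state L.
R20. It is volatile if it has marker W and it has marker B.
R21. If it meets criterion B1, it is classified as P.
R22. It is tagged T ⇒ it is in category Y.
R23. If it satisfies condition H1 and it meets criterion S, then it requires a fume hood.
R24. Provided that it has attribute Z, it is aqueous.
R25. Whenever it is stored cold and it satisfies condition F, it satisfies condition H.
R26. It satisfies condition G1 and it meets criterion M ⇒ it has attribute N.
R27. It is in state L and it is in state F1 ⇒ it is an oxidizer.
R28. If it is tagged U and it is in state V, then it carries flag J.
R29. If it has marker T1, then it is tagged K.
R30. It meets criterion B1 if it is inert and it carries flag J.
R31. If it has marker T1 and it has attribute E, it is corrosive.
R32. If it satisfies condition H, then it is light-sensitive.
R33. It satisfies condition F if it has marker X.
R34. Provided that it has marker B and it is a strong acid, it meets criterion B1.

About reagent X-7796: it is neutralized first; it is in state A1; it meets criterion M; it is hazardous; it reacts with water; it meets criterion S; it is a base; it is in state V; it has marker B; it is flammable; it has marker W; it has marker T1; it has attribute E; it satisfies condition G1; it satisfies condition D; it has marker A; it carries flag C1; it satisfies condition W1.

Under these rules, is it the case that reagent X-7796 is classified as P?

By R1 (it satisfies condition W1, it is in state A1): it meets criterion C.
By R2 (it is a base, it satisfies condition D): it requires a fume hood.
By R8 (it meets criterion C, it has marker T1): it has marker X.
By R9 (it requires a fume hood, it has attribute E): it is aqueous.
By R11 (it meets criterion S, it is hazardous): it is tagged T.
By R14 (it reacts with water, it has marker A): it is in state F1.
By R19 (it is aqueous, it reacts with water): it is in state L.
By R20 (it has marker W, it has marker B): it is volatile.
By R22 (it is tagged T): it is in category Y.
By R26 (it satisfies condition G1, it meets criterion M): it has attribute N.
By R27 (it is in state L, it is in state F1): it is an oxidizer.
By R29 (it has marker T1): it is tagged K.
By R33 (it has marker X): it satisfies condition F.
By R6 (it is volatile): it is tagged U.
By R15 (it is tagged K, it has attribute N): it is in state Q.
By R28 (it is tagged U, it is in state V): it carries flag J.
By R7 (it is an oxidizer, it carries flag J, it is in category Y): it is stored cold.
By R25 (it is stored cold, it satisfies condition F): it satisfies condition H.
By R32 (it satisfies condition H): it is light-sensitive.
By R3 (it is light-sensitive, it is in state Q): it meets criterion B1.
By R21 (it meets criterion B1): it is classified as P.

Yes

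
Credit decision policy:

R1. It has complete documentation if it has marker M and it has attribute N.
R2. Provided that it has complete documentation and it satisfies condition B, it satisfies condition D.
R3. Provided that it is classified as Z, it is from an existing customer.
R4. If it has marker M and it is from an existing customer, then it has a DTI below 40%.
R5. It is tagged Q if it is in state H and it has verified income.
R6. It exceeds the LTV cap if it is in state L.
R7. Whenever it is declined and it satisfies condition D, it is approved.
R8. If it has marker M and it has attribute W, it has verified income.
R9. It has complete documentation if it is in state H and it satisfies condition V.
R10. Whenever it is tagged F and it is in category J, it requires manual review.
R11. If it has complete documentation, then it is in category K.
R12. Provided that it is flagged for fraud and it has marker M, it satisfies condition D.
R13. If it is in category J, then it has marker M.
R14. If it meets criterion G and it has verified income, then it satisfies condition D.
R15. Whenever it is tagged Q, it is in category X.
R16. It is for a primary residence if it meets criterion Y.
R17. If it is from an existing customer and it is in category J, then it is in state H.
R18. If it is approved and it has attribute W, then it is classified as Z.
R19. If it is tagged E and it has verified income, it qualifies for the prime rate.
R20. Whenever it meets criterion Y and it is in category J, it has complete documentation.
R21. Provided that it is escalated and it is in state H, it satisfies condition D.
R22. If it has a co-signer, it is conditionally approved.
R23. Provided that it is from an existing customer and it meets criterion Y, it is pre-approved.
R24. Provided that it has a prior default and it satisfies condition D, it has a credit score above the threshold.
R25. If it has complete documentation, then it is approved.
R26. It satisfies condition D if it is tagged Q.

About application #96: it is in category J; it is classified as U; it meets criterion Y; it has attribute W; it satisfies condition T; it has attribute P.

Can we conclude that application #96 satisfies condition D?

Yes

By R13 (it is in category J): it has marker M.
By R20 (it meets criterion Y, it is in category J): it has complete documentation.
By R25 (it has complete documentation): it is approved.
By R8 (it has marker M, it has attribute W): it has verified income.
By R18 (it is approved, it has attribute W): it is classified as Z.
By R3 (it is classified as Z): it is from an existing customer.
By R17 (it is from an existing customer, it is in category J): it is in state H.
By R5 (it is in state H, it has verified income): it is tagged Q.
By R26 (it is tagged Q): it satisfies condition D.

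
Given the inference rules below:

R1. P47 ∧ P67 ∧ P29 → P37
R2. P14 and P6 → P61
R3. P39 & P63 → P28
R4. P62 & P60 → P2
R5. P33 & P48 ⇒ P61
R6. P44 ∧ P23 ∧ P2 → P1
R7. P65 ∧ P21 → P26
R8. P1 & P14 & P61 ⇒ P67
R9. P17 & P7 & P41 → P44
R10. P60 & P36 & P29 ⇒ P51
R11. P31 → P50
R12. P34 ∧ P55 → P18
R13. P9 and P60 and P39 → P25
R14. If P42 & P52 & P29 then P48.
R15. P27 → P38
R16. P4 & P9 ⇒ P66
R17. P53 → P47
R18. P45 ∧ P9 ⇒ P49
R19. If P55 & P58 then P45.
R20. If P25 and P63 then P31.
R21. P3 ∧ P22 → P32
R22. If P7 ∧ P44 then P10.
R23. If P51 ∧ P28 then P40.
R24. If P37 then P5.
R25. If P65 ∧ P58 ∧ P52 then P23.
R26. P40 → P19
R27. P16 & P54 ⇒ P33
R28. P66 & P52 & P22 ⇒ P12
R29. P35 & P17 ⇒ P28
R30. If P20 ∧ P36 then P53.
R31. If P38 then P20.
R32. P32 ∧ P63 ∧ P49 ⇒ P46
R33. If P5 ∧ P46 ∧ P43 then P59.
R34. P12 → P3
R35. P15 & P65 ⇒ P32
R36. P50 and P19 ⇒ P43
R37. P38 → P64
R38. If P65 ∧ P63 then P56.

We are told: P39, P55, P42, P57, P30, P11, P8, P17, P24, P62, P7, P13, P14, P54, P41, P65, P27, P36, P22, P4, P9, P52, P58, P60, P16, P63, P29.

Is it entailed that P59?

P28  (by R3: P39, P63)
P2  (by R4: P62, P60)
P44  (by R9: P17, P7, P41)
P51  (by R10: P60, P36, P29)
P25  (by R13: P9, P60, P39)
P48  (by R14: P42, P52, P29)
P38  (by R15: P27)
P66  (by R16: P4, P9)
P45  (by R19: P55, P58)
P31  (by R20: P25, P63)
P40  (by R23: P51, P28)
P23  (by R25: P65, P58, P52)
P19  (by R26: P40)
P33  (by R27: P16, P54)
P12  (by R28: P66, P52, P22)
P20  (by R31: P38)
P3  (by R34: P12)
P61  (by R5: P33, P48)
P1  (by R6: P44, P23, P2)
P67  (by R8: P1, P14, P61)
P50  (by R11: P31)
P49  (by R18: P45, P9)
P32  (by R21: P3, P22)
P53  (by R30: P20, P36)
P46  (by R32: P32, P63, P49)
P43  (by R36: P50, P19)
P47  (by R17: P53)
P37  (by R1: P47, P67, P29)
P5  (by R24: P37)
P59  (by R33: P5, P46, P43)

Yes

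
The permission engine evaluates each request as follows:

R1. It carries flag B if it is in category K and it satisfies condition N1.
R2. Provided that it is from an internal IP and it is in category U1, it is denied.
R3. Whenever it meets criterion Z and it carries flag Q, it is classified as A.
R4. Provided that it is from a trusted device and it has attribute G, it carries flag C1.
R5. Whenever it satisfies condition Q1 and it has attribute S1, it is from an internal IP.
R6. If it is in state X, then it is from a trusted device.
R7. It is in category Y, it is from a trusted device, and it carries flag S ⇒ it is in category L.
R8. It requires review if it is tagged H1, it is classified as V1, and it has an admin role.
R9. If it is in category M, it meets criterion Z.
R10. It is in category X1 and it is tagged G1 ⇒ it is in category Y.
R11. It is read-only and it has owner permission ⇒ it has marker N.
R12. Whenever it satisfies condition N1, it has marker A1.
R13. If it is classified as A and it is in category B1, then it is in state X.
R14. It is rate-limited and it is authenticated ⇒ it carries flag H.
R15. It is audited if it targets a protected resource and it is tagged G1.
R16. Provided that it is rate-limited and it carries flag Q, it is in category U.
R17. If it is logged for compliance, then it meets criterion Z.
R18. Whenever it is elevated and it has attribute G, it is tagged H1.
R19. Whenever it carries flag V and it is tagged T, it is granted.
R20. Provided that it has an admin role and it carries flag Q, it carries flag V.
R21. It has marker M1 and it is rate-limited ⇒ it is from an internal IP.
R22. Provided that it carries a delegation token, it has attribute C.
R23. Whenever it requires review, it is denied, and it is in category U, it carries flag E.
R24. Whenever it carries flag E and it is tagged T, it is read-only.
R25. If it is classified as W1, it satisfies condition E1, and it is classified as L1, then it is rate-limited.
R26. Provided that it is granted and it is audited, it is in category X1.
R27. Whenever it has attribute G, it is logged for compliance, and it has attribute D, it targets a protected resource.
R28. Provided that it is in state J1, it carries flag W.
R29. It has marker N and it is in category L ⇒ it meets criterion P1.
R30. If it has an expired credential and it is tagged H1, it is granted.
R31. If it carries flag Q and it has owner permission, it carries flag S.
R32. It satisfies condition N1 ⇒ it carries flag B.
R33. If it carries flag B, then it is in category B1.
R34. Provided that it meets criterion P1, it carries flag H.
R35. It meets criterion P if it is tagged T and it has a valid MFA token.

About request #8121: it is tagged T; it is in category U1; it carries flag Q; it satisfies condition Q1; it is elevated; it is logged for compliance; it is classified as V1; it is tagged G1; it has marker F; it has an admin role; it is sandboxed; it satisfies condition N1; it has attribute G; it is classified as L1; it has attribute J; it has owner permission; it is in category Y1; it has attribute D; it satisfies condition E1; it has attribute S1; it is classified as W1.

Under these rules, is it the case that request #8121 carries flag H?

By R5 (it satisfies condition Q1, it has attribute S1): it is from an internal IP.
By R17 (it is logged for compliance): it meets criterion Z.
By R18 (it is elevated, it has attribute G): it is tagged H1.
By R20 (it has an admin role, it carries flag Q): it carries flag V.
By R25 (it is classified as W1, it satisfies condition E1, it is classified as L1): it is rate-limited.
By R27 (it has attribute G, it is logged for compliance, it has attribute D): it targets a protected resource.
By R31 (it carries flag Q, it has owner permission): it carries flag S.
By R32 (it satisfies condition N1): it carries flag B.
By R33 (it carries flag B): it is in category B1.
By R2 (it is from an internal IP, it is in category U1): it is denied.
By R3 (it meets criterion Z, it carries flag Q): it is classified as A.
By R8 (it is tagged H1, it is classified as V1, it has an admin role): it requires review.
By R13 (it is classified as A, it is in category B1): it is in state X.
By R15 (it targets a protected resource, it is tagged G1): it is audited.
By R16 (it is rate-limited, it carries flag Q): it is in category U.
By R19 (it carries flag V, it is tagged T): it is granted.
By R23 (it requires review, it is denied, it is in category U): it carries flag E.
By R24 (it carries flag E, it is tagged T): it is read-only.
By R26 (it is granted, it is audited): it is in category X1.
By R6 (it is in state X): it is from a trusted device.
By R10 (it is in category X1, it is tagged G1): it is in category Y.
By R11 (it is read-only, it has owner permission): it has marker N.
By R7 (it is in category Y, it is from a trusted device, it carries flag S): it is in category L.
By R29 (it has marker N, it is in category L): it meets criterion P1.
By R34 (it meets criterion P1): it carries flag H.

Yes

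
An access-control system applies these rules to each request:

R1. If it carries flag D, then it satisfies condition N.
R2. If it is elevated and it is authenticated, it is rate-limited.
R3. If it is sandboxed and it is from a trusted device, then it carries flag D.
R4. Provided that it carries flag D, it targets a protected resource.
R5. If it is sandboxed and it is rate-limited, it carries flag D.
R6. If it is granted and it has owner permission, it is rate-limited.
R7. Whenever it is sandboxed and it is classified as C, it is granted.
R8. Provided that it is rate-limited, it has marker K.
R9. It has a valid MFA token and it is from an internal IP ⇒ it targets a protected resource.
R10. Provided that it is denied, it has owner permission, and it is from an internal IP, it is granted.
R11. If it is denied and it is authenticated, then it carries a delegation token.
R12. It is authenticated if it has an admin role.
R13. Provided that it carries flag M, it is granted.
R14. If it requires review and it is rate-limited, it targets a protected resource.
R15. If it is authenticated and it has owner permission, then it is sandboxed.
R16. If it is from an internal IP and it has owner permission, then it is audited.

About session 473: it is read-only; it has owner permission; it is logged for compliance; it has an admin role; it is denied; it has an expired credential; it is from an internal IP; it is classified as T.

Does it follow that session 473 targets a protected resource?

By R10 (it is denied, it has owner permission, it is from an internal IP): it is granted.
By R12 (it has an admin role): it is authenticated.
By R15 (it is authenticated, it has owner permission): it is sandboxed.
By R6 (it is granted, it has owner permission): it is rate-limited.
By R5 (it is sandboxed, it is rate-limited): it carries flag D.
By R4 (it carries flag D): it targets a protected resource.

Yes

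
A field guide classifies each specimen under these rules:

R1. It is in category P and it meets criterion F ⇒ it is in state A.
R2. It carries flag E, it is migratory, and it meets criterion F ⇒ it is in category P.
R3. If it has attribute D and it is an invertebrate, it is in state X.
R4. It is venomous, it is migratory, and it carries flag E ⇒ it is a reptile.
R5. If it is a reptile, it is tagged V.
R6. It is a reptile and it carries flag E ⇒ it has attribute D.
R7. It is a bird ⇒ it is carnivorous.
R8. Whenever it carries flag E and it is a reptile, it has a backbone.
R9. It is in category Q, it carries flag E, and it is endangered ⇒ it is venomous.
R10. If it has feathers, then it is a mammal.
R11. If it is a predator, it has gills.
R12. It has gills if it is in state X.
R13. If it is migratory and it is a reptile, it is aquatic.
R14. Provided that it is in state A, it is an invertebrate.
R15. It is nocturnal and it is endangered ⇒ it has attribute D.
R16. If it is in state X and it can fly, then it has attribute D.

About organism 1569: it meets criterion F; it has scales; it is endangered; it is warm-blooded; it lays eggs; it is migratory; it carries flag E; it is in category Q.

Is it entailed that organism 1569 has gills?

By R2 (it carries flag E, it is migratory, it meets criterion F): it is in category P.
By R9 (it is in category Q, it carries flag E, it is endangered): it is venomous.
By R1 (it is in category P, it meets criterion F): it is in state A.
By R4 (it is venomous, it is migratory, it carries flag E): it is a reptile.
By R6 (it is a reptile, it carries flag E): it has attribute D.
By R14 (it is in state A): it is an invertebrate.
By R3 (it has attribute D, it is an invertebrate): it is in state X.
By R12 (it is in state X): it has gills.

Yes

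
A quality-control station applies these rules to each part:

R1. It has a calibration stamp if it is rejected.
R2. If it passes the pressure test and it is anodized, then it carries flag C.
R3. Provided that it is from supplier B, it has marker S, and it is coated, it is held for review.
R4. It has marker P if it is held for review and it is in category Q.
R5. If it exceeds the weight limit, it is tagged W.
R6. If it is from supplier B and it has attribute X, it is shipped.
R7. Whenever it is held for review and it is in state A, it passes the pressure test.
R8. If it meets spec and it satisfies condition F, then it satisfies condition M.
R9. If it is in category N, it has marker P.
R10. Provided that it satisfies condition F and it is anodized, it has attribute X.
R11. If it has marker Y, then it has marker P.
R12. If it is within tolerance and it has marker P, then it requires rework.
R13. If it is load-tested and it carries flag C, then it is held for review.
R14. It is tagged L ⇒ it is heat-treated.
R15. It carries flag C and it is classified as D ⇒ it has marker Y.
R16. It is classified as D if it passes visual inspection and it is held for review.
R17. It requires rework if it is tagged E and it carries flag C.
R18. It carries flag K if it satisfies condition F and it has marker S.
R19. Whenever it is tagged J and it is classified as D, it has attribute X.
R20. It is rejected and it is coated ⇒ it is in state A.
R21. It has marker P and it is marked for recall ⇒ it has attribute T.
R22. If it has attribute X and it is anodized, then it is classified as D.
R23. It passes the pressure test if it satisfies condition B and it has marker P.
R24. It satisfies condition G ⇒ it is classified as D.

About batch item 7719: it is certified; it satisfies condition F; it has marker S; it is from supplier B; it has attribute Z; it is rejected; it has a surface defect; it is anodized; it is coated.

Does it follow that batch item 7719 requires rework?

No

Forward chaining from the given facts derives: has a calibration stamp, is held for review, has attribute X, carries flag K, is in state A, is classified as D, is shipped, passes the pressure test, carries flag C, has marker Y, has marker P.
Rules concluding "it requires rework": R12 needs "it is within tolerance"; R17 needs "it is tagged E" — none of these are established.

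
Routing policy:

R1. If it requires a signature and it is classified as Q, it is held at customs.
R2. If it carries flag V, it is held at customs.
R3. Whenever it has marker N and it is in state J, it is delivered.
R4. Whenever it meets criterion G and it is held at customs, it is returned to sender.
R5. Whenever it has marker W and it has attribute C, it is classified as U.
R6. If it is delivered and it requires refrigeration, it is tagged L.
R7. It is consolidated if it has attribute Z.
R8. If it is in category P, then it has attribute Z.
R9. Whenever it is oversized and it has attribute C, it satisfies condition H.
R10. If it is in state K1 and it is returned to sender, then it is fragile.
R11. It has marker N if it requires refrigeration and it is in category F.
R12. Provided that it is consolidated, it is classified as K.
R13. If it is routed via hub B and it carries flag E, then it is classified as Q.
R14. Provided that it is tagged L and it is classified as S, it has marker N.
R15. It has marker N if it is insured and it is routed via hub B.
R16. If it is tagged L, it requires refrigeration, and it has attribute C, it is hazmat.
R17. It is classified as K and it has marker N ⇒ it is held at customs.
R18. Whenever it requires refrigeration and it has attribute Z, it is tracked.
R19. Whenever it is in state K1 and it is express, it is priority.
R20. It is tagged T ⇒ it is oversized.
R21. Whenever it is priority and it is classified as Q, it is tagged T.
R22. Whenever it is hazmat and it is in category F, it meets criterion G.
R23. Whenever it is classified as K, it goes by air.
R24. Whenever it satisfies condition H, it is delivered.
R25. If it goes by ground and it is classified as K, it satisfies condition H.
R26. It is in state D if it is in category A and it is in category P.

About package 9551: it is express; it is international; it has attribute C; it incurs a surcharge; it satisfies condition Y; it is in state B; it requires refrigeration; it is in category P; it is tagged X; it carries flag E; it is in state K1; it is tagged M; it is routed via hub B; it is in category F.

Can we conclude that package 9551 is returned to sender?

Yes

By R8 (it is in category P): it has attribute Z.
By R11 (it requires refrigeration, it is in category F): it has marker N.
By R13 (it is routed via hub B, it carries flag E): it is classified as Q.
By R19 (it is in state K1, it is express): it is priority.
By R21 (it is priority, it is classified as Q): it is tagged T.
By R7 (it has attribute Z): it is consolidated.
By R12 (it is consolidated): it is classified as K.
By R17 (it is classified as K, it has marker N): it is held at customs.
By R20 (it is tagged T): it is oversized.
By R9 (it is oversized, it has attribute C): it satisfies condition H.
By R24 (it satisfies condition H): it is delivered.
By R6 (it is delivered, it requires refrigeration): it is tagged L.
By R16 (it is tagged L, it requires refrigeration, it has attribute C): it is hazmat.
By R22 (it is hazmat, it is in category F): it meets criterion G.
By R4 (it meets criterion G, it is held at customs): it is returned to sender.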